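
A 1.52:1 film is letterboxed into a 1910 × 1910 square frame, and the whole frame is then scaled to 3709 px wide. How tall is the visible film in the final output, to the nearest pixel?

2440 px

At 1910×1910 the film is width-limited, so height = 1910 / 1.520 ≈ 1256.58 px.
Resizing to 3709 px wide multiplies everything by 1.9419: 1256.58 → 2440.13 px.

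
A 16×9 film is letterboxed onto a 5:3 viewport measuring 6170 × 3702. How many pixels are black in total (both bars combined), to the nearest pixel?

1427584 pixels

Since 1.778 > 1.667, the film is width-limited.
Content height = 6170 × 9/16 ≈ 3470.6250 px.
Leftover height: 3702 − 3470.6250 = 231.3750 px.
That's 231.3750 × 6170 ≈ 1427584 black pixels.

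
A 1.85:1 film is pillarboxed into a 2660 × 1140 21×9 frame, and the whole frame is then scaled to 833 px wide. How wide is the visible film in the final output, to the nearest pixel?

660 px

Fitted into 2660×1140, the film spans the height; its width is 1140 × 1.850 ≈ 2109.00 px.
Resizing to 833 px wide multiplies everything by 0.3132: 2109.00 → 660.45 px.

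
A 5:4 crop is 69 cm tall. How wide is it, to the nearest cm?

At 5:4, 69 × 5/4 ≈ 86.25.

86 cm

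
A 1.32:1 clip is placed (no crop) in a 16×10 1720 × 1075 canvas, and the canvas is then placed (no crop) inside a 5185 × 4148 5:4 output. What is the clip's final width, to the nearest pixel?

First fit — 1.32:1 into 1720×1075 spans the height: 1419.00 × 1075.00.
The 16×10 canvas is width-limited in 5185×4148, giving 5185.00 × 3240.62; scale factor 3.0145.
So the clip's width is 1419.00 × 3.0145 ≈ 4277.62.

4278 px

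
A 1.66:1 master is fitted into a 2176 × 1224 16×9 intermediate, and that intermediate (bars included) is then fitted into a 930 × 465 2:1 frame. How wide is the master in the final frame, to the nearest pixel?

772 px

Inside the 2176×1224 canvas the master is height-limited at 2031.84 × 1224.00.
Second fit — the 16×9 canvas into 930×465 spans the height: 826.67 × 465.00 (×0.3799 from 2176×1224).
So the master's width is 2031.84 × 0.3799 ≈ 771.90.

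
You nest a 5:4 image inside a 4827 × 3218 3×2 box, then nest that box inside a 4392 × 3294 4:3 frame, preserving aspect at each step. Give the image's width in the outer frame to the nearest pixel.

First fit — 5:4 into 4827×3218 spans the height: 4022.50 × 3218.00.
The 3×2 canvas is width-limited in 4392×3294, giving 4392.00 × 2928.00; scale factor 0.9099.
Applying the same ×0.9099: 4022.50 → 3660.00.

3660 px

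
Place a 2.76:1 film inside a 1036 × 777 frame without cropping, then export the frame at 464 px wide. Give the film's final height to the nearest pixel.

168 px

Fitted into 1036×777, the film spans the width; its height is 1036 / 2.760 ≈ 375.36 px.
Resizing to 464 px wide multiplies everything by 0.4479: 375.36 → 168.12 px.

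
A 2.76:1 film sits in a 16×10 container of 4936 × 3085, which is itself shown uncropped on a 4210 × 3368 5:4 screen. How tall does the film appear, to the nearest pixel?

Inside the 4936×3085 canvas the film is width-limited at 4936.00 × 1788.41.
16×10 in 4210×3368: fills the width, so the intermediate becomes 4210.00 × 2631.25 — a scale of ×0.8529.
So the film's height is 1788.41 × 0.8529 ≈ 1525.36.

1525 px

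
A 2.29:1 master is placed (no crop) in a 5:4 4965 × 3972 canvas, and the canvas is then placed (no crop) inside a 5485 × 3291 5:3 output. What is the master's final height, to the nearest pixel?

2.29:1 in 4965×3972: fills the width, so the master is 4965.00 × 2168.12.
The 5:4 canvas is height-limited in 5485×3291, giving 4113.75 × 3291.00; scale factor 0.8285.
The master scales with it: height 2168.12 × 0.8285 ≈ 1796.40.

1796 px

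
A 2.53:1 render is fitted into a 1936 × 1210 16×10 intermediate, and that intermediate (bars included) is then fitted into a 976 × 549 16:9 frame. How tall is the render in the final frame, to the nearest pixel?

Inside the 1936×1210 canvas the render is width-limited at 1936.00 × 765.22.
16×10 in 976×549: fills the height, so the intermediate becomes 878.40 × 549.00 — a scale of ×0.4537.
So the render's height is 765.22 × 0.4537 ≈ 347.19.

347 px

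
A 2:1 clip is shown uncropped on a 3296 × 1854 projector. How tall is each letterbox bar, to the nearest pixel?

2:1 is wider than 16×9, so it spans the full width.
Content height = 3296 × 1/2 ≈ 1648.00 px.
Black = 1854 − 1648.00 = 206.00 px, or 103.00 per bar.

103 px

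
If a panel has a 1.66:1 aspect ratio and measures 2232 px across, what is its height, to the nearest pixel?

1345 px

At 1.66:1, 2232 / 1.660 ≈ 1344.58.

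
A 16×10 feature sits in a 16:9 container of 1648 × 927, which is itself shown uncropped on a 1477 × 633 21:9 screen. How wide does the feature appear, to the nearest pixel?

1013 px

16×10 in 1648×927: fills the height, so the feature is 1483.20 × 927.00.
16:9 in 1477×633: fills the height, so the intermediate becomes 1125.33 × 633.00 — a scale of ×0.6828.
The feature scales with it: width 1483.20 × 0.6828 ≈ 1012.80.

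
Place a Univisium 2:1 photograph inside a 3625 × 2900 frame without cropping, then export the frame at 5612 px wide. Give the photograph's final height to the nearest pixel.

Fitted into 3625×2900, the photograph spans the width; its height is 3625 × 1/2 ≈ 1812.50 px.
The frame scales by 5612/3625 = 1.5481; 1812.50 × 1.5481 ≈ 2806.00 px.

2806 px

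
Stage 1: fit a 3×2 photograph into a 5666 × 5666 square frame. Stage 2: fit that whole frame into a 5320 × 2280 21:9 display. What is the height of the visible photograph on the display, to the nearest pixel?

1520 px

3×2 in 5666×5666: fills the width, so the photograph is 5666.00 × 3777.33.
Second fit — the square canvas into 5320×2280 spans the height: 2280.00 × 2280.00 (×0.4024 from 5666×5666).
Applying the same ×0.4024: 3777.33 → 1520.00.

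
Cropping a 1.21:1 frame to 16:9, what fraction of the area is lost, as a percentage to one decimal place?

31.9%

16:9 is wider than 1.21:1, so the crop keeps the full width and trims the height.
Fraction kept = (1.210)/(1.778) ≈ 68.06%, so 31.94% is lost.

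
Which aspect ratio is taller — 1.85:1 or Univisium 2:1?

1.85 and Univisium 2:1 = 2; 2 > 1.85. The smaller width-to-height ratio is the taller frame.

1.85:1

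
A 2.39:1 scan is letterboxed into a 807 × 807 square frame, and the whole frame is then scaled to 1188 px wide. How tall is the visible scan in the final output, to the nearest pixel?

At 807×807 the scan is width-limited, so height = 807 / 2.390 ≈ 337.66 px.
The frame scales by 1188/807 = 1.4721; 337.66 × 1.4721 ≈ 497.07 px.

497 px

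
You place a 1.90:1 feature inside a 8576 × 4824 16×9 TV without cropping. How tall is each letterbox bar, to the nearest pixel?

1.90:1 is wider than 16×9, so it spans the full width.
Content height = 8576 / 1.900 ≈ 4513.68 px.
Leftover height: 4824 − 4513.68 = 310.32 px → 155.16 each side.

155 px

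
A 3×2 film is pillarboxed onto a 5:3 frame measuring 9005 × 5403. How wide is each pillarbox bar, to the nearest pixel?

3×2 is narrower than 5:3, so it spans the full height.
Content width = 5403 × 3/2 ≈ 8104.50 px.
Leftover width: 9005 − 8104.50 = 900.50 px → 450.25 each side.

450 px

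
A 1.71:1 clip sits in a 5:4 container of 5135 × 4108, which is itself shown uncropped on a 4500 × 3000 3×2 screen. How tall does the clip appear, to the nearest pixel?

2193 px

1.71:1 in 5135×4108: fills the width, so the clip is 5135.00 × 3002.92.
The 5:4 canvas is height-limited in 4500×3000, giving 3750.00 × 3000.00; scale factor 0.7303.
The clip scales with it: height 3002.92 × 0.7303 ≈ 2192.98.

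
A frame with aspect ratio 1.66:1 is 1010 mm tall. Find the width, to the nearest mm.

1010 × 1.660 = 1676.60.

1677 mm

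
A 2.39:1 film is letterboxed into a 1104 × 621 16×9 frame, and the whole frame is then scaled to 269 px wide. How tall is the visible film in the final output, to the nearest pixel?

At 1104×621 the film is width-limited, so height = 1104 / 2.390 ≈ 461.92 px.
The frame scales by 269/1104 = 0.2437; 461.92 × 0.2437 ≈ 112.55 px.

113 px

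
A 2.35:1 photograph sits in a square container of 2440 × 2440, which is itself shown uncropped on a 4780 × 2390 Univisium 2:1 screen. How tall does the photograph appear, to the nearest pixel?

1017 px

2.35:1 in 2440×2440: fills the width, so the photograph is 2440.00 × 1038.30.
The square canvas is height-limited in 4780×2390, giving 2390.00 × 2390.00; scale factor 0.9795.
Applying the same ×0.9795: 1038.30 → 1017.02.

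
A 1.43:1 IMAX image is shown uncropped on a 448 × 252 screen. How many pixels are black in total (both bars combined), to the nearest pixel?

22085 pixels

Since 1.430 < 1.778, the image is height-limited.
That makes the image 360.3600 px wide (252 × 1.430).
Leftover width: 448 − 360.3600 = 87.6400 px.
That's 87.6400 × 252 ≈ 22085 black pixels.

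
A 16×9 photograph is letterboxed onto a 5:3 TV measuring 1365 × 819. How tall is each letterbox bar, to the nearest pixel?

16×9 is wider than 5:3, so it spans the full width.
The photograph is 1365 × 9/16 ≈ 767.81 px tall.
Leftover height: 819 − 767.81 = 51.19 px → 25.59 each side.

26 px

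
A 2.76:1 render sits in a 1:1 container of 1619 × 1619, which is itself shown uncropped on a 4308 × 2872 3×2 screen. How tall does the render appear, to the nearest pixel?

1041 px

2.76:1 in 1619×1619: fills the width, so the render is 1619.00 × 586.59.
Second fit — the 1:1 canvas into 4308×2872 spans the height: 2872.00 × 2872.00 (×1.7739 from 1619×1619).
So the render's height is 586.59 × 1.7739 ≈ 1040.58.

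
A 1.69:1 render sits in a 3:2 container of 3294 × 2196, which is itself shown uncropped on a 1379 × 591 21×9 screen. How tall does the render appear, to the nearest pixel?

First fit — 1.69:1 into 3294×2196 spans the width: 3294.00 × 1949.11.
Second fit — the 3:2 canvas into 1379×591 spans the height: 886.50 × 591.00 (×0.2691 from 3294×2196).
Applying the same ×0.2691: 1949.11 → 524.56.

525 px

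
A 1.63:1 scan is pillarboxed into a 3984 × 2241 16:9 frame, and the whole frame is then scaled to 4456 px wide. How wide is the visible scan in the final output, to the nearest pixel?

At 3984×2241 the scan is height-limited, so width = 2241 × 1.630 ≈ 3652.83 px.
Scaling 3984 → 4456 is ×1.1185, so the width becomes 3652.83 × 1.1185 ≈ 4085.59 px.

4086 px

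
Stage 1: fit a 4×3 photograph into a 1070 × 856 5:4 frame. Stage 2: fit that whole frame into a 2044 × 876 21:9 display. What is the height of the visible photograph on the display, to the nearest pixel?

Inside the 1070×856 canvas the photograph is width-limited at 1070.00 × 802.50.
Second fit — the 5:4 canvas into 2044×876 spans the height: 1095.00 × 876.00 (×1.0234 from 1070×856).
So the photograph's height is 802.50 × 1.0234 ≈ 821.25.

821 px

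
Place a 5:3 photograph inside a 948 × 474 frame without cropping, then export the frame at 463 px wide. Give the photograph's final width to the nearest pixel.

386 px

Fitted into 948×474, the photograph spans the height; its width is 474 × 5/3 ≈ 790.00 px.
Scaling 948 → 463 is ×0.4884, so the width becomes 790.00 × 0.4884 ≈ 385.83 px.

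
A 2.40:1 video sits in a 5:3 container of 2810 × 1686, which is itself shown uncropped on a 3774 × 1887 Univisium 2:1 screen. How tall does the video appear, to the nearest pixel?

Inside the 2810×1686 canvas the video is width-limited at 2810.00 × 1170.83.
Second fit — the 5:3 canvas into 3774×1887 spans the height: 3145.00 × 1887.00 (×1.1192 from 2810×1686).
The video scales with it: height 1170.83 × 1.1192 ≈ 1310.42.

1310 px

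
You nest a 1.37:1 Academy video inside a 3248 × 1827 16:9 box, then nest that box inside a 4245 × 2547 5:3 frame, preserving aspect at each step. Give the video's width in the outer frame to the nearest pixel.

3271 px

First fit — 1.37:1 Academy into 3248×1827 spans the height: 2502.99 × 1827.00.
The 16:9 canvas is width-limited in 4245×2547, giving 4245.00 × 2387.81; scale factor 1.3070.
The video scales with it: width 2502.99 × 1.3070 ≈ 3271.30.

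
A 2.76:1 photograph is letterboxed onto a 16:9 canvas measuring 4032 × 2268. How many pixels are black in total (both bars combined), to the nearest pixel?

3254350 pixels

Since 2.760 > 1.778, the photograph is width-limited.
That makes the image 1460.8696 px tall (4032 / 2.760).
Black = 2268 − 1460.8696 = 807.1304 px.
Across the 4032-px span: 807.1304 × 4032 ≈ 3254350 px.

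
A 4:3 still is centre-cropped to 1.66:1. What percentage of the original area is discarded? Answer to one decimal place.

1.66:1 is wider than 4:3, so the crop keeps the full width and trims the height.
Fraction kept = (1.333)/(1.660) ≈ 80.32%, so 19.68% is lost.

19.7%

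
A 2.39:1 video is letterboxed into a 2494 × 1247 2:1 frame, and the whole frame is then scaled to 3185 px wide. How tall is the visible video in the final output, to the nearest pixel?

1333 px

In the 2494×1247 frame the video fills the width: height = 2494 / 2.390 ≈ 1043.51 px.
Scaling 2494 → 3185 is ×1.2771, so the height becomes 1043.51 × 1.2771 ≈ 1332.64 px.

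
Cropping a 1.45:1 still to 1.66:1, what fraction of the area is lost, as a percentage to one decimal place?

12.7%

Going from 1.45:1 to 1.66:1 means cutting height while keeping width.
Area ratio = (1.450)/(1.660) = 87.35%; the remaining 12.65% is cropped out.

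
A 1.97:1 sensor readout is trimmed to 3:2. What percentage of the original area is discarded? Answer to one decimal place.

The height stays; only width is cut (since 3:2 is narrower than 1.97:1).
Fraction kept = (1.500)/(1.970) ≈ 76.14%, so 23.86% is lost.

23.9%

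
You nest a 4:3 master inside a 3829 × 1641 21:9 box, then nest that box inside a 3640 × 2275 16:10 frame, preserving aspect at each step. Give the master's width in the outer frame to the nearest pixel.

4:3 in 3829×1641: fills the height, so the master is 2188.00 × 1641.00.
21:9 in 3640×2275: fills the width, so the intermediate becomes 3640.00 × 1560.00 — a scale of ×0.9506.
Applying the same ×0.9506: 2188.00 → 2080.00.

2080 px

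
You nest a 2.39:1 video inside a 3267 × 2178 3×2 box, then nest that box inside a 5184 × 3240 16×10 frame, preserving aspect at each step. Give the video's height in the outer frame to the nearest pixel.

Inside the 3267×2178 canvas the video is width-limited at 3267.00 × 1366.95.
The 3×2 canvas is height-limited in 5184×3240, giving 4860.00 × 3240.00; scale factor 1.4876.
So the video's height is 1366.95 × 1.4876 ≈ 2033.47.

2033 px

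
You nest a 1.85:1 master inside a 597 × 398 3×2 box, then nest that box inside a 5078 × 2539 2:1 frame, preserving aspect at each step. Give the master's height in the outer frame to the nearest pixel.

1.85:1 in 597×398: fills the width, so the master is 597.00 × 322.70.
The 3×2 canvas is height-limited in 5078×2539, giving 3808.50 × 2539.00; scale factor 6.3794.
Applying the same ×6.3794: 322.70 → 2058.65.

2059 px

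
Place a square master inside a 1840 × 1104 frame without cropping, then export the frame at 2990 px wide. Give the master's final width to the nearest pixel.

1794 px

At 1840×1104 the master is height-limited, so width = 1104 × 1/1 ≈ 1104.00 px.
The frame scales by 2990/1840 = 1.6250; 1104.00 × 1.6250 ≈ 1794.00 px.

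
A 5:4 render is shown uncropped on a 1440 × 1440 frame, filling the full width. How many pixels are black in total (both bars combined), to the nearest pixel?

414720 pixels

Content height = 1440 × 4/5 ≈ 1152.0000 px.
Black = 1440 − 1152.0000 = 288.0000 px.
That's 288.0000 × 1440 ≈ 414720 black pixels.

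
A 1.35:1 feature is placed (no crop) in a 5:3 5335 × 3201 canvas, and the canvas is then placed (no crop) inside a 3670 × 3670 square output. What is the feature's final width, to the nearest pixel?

1.35:1 in 5335×3201: fills the height, so the feature is 4321.35 × 3201.00.
Second fit — the 5:3 canvas into 3670×3670 spans the width: 3670.00 × 2202.00 (×0.6879 from 5335×3201).
The feature scales with it: width 4321.35 × 0.6879 ≈ 2972.70.

2973 px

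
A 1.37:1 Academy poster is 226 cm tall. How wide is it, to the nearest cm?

Width = 226 × 1.370 = 309.62.

310 cm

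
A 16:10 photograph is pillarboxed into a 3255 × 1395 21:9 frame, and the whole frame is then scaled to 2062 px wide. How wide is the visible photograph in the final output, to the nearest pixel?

1414 px

At 3255×1395 the photograph is height-limited, so width = 1395 × 16/10 ≈ 2232.00 px.
Resizing to 2062 px wide multiplies everything by 0.6335: 2232.00 → 1413.94 px.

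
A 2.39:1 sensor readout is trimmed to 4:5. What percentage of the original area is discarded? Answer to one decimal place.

66.5%

4:5 is narrower than 2.39:1, so the crop keeps the full height and trims the width.
Fraction kept = (0.800)/(2.390) ≈ 33.47%, so 66.53% is lost.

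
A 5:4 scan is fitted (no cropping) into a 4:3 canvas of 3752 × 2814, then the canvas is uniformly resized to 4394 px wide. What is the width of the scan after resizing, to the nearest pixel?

At 3752×2814 the scan is height-limited, so width = 2814 × 5/4 ≈ 3517.50 px.
Scaling 3752 → 4394 is ×1.1711, so the width becomes 3517.50 × 1.1711 ≈ 4119.38 px.

4119 px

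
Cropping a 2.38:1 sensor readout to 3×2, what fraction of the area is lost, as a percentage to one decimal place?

37.0%

Going from 2.38:1 to 3×2 means cutting width while keeping height.
Area ratio = (1.500)/(2.380) = 63.03%; the remaining 36.97% is cropped out.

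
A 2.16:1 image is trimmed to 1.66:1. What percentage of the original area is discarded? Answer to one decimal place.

23.1%

Going from 2.16:1 to 1.66:1 means cutting width while keeping height.
Fraction kept = (1.660)/(2.160) ≈ 76.85%, so 23.15% is lost.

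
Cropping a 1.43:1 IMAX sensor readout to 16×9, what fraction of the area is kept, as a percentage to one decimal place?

80.4%

Going from 1.43:1 IMAX to 16×9 means cutting height while keeping width.
(1.430)/(1.778) ≈ 0.804 of the area survives.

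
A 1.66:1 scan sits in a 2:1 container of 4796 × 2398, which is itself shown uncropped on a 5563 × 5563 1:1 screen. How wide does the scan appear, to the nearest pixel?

4617 px

Inside the 4796×2398 canvas the scan is height-limited at 3980.68 × 2398.00.
Second fit — the 2:1 canvas into 5563×5563 spans the width: 5563.00 × 2781.50 (×1.1599 from 4796×2398).
The scan scales with it: width 3980.68 × 1.1599 ≈ 4617.29.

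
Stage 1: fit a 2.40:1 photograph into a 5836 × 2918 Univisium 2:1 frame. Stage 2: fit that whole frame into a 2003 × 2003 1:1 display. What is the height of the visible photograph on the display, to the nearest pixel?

2.40:1 in 5836×2918: fills the width, so the photograph is 5836.00 × 2431.67.
The Univisium 2:1 canvas is width-limited in 2003×2003, giving 2003.00 × 1001.50; scale factor 0.3432.
So the photograph's height is 2431.67 × 0.3432 ≈ 834.58.

835 px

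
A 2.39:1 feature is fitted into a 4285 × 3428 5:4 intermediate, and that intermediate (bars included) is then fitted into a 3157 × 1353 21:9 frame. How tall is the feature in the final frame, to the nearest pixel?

Inside the 4285×3428 canvas the feature is width-limited at 4285.00 × 1792.89.
The 5:4 canvas is height-limited in 3157×1353, giving 1691.25 × 1353.00; scale factor 0.3947.
So the feature's height is 1792.89 × 0.3947 ≈ 707.64.

708 px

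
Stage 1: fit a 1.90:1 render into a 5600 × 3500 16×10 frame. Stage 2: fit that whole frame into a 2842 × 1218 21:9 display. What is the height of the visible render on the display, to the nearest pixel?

1.90:1 in 5600×3500: fills the width, so the render is 5600.00 × 2947.37.
Second fit — the 16×10 canvas into 2842×1218 spans the height: 1948.80 × 1218.00 (×0.3480 from 5600×3500).
So the render's height is 2947.37 × 0.3480 ≈ 1025.68.

1026 px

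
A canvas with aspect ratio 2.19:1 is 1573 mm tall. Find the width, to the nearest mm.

3445 mm

At 2.19:1, 1573 × 2.190 ≈ 3444.87.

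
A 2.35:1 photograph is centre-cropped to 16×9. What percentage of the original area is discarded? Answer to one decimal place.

24.3%

The height stays; only width is cut (since 16×9 is narrower than 2.35:1).
Fraction kept = (1.778)/(2.350) ≈ 75.65%, so 24.35% is lost.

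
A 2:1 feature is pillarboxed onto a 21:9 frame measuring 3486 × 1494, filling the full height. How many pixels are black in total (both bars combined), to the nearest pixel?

744012 pixels

That makes the image 2988.0000 px wide (1494 × 2/1).
3486 − 2988.0000 = 498.0000 px of bars.
Bar area = 498.0000 × 1494 ≈ 744012 px.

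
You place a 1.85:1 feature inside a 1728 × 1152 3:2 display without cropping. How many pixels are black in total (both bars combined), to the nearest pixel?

376611 pixels

1.85:1 (1.850) > 3:2 (1.500), so the feature fills the width.
That makes the image 934.0541 px tall (1728 / 1.850).
1152 − 934.0541 = 217.9459 px of bars.
Bar area = 217.9459 × 1728 ≈ 376611 px.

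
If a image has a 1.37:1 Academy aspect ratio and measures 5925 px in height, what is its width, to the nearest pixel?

5925 × 1.370 = 8117.25.

8117 px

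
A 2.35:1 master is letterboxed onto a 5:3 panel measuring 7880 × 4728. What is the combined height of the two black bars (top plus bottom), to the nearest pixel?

1375 px

2.35:1 (2.350) > 5:3 (1.667), so the master fills the width.
The master is 7880 / 2.350 ≈ 3353.19 px tall.
Black = 4728 − 3353.19 = 1374.81 px.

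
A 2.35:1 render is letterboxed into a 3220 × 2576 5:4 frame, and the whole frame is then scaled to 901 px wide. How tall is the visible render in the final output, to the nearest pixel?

383 px

Fitted into 3220×2576, the render spans the width; its height is 3220 / 2.350 ≈ 1370.21 px.
The frame scales by 901/3220 = 0.2798; 1370.21 × 0.2798 ≈ 383.40 px.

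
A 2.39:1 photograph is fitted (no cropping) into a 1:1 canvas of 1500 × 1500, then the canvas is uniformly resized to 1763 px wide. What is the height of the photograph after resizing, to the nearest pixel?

At 1500×1500 the photograph is width-limited, so height = 1500 / 2.390 ≈ 627.62 px.
Resizing to 1763 px wide multiplies everything by 1.1753: 627.62 → 737.66 px.

738 px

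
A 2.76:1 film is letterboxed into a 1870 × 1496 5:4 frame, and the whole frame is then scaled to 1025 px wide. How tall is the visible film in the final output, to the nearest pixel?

At 1870×1496 the film is width-limited, so height = 1870 / 2.760 ≈ 677.54 px.
The frame scales by 1025/1870 = 0.5481; 677.54 × 0.5481 ≈ 371.38 px.

371 px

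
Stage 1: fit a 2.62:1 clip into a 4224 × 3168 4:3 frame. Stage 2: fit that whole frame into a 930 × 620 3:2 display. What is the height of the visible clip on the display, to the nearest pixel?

2.62:1 in 4224×3168: fills the width, so the clip is 4224.00 × 1612.21.
4:3 in 930×620: fills the height, so the intermediate becomes 826.67 × 620.00 — a scale of ×0.1957.
The clip scales with it: height 1612.21 × 0.1957 ≈ 315.52.

316 px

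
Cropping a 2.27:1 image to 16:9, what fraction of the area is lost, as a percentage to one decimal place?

21.7%

Going from 2.27:1 to 16:9 means cutting width while keeping height.
Fraction kept = (1.778)/(2.270) ≈ 78.32%, so 21.68% is lost.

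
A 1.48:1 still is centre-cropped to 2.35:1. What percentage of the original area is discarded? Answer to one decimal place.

37.0%

The width stays; only height is cut (since 2.35:1 is wider than 1.48:1).
Fraction kept = (1.480)/(2.350) ≈ 62.98%, so 37.02% is lost.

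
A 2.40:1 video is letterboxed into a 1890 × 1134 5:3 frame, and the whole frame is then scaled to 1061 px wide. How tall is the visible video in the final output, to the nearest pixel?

442 px

In the 1890×1134 frame the video fills the width: height = 1890 / 2.400 ≈ 787.50 px.
The frame scales by 1061/1890 = 0.5614; 787.50 × 0.5614 ≈ 442.08 px.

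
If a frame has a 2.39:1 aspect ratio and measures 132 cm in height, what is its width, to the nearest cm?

132 × 2.390 = 315.48.

315 cm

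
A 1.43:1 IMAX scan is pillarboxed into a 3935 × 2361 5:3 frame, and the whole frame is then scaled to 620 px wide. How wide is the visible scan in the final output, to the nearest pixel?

In the 3935×2361 frame the scan fills the height: width = 2361 × 1.430 ≈ 3376.23 px.
The frame scales by 620/3935 = 0.1576; 3376.23 × 0.1576 ≈ 531.96 px.

532 px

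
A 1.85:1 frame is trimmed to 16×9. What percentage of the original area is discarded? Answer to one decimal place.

16×9 is narrower than 1.85:1, so the crop keeps the full height and trims the width.
(1.778)/(1.850) ≈ 0.961 of the area survives, leaving 3.90% discarded.

3.9%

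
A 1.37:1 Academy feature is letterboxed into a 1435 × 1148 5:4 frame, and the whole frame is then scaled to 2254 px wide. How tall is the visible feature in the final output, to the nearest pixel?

In the 1435×1148 frame the feature fills the width: height = 1435 / 1.370 ≈ 1047.45 px.
Scaling 1435 → 2254 is ×1.5707, so the height becomes 1047.45 × 1.5707 ≈ 1645.26 px.

1645 px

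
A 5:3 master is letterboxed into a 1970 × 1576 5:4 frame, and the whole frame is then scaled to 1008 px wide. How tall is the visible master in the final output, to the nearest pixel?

605 px

Fitted into 1970×1576, the master spans the width; its height is 1970 × 3/5 ≈ 1182.00 px.
Resizing to 1008 px wide multiplies everything by 0.5117: 1182.00 → 604.80 px.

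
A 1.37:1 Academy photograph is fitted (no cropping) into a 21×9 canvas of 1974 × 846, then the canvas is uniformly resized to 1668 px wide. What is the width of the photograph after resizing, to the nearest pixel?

979 px

Fitted into 1974×846, the photograph spans the height; its width is 846 × 1.370 ≈ 1159.02 px.
Scaling 1974 → 1668 is ×0.8450, so the width becomes 1159.02 × 0.8450 ≈ 979.35 px.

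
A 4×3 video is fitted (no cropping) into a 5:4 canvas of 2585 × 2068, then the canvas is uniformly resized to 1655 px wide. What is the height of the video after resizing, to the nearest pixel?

1241 px

Fitted into 2585×2068, the video spans the width; its height is 2585 × 3/4 ≈ 1938.75 px.
Scaling 2585 → 1655 is ×0.6402, so the height becomes 1938.75 × 0.6402 ≈ 1241.25 px.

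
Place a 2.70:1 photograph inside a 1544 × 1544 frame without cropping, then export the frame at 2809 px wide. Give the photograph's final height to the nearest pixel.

In the 1544×1544 frame the photograph fills the width: height = 1544 / 2.700 ≈ 571.85 px.
The frame scales by 2809/1544 = 1.8193; 571.85 × 1.8193 ≈ 1040.37 px.

1040 px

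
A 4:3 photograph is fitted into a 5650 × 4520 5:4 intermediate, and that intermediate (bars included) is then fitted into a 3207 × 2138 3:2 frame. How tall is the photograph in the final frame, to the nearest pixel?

2004 px

4:3 in 5650×4520: fills the width, so the photograph is 5650.00 × 4237.50.
The 5:4 canvas is height-limited in 3207×2138, giving 2672.50 × 2138.00; scale factor 0.4730.
The photograph scales with it: height 4237.50 × 0.4730 ≈ 2004.38.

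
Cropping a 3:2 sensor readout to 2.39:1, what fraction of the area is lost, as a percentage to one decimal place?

37.2%

The width stays; only height is cut (since 2.39:1 is wider than 3:2).
Fraction kept = (1.500)/(2.390) ≈ 62.76%, so 37.24% is lost.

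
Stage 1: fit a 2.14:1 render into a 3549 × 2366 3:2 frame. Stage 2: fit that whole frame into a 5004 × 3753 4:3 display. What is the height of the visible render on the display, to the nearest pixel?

Inside the 3549×2366 canvas the render is width-limited at 3549.00 × 1658.41.
Second fit — the 3:2 canvas into 5004×3753 spans the width: 5004.00 × 3336.00 (×1.4100 from 3549×2366).
Applying the same ×1.4100: 1658.41 → 2338.32.

2338 px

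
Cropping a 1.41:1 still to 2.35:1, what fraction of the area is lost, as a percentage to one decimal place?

2.35:1 is wider than 1.41:1, so the crop keeps the full width and trims the height.
Area ratio = (1.410)/(2.350) = 60.00%; the remaining 40.00% is cropped out.

40.0%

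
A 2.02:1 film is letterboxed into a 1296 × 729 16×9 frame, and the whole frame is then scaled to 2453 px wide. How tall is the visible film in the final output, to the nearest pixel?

1214 px

At 1296×729 the film is width-limited, so height = 1296 / 2.020 ≈ 641.58 px.
Scaling 1296 → 2453 is ×1.8927, so the height becomes 641.58 × 1.8927 ≈ 1214.36 px.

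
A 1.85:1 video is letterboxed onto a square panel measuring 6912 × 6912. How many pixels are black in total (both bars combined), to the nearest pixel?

1.85:1 (1.850) > square (1.000), so the video fills the width.
That makes the image 3736.2162 px tall (6912 / 1.850).
Leftover height: 6912 − 3736.2162 = 3175.7838 px.
That's 3175.7838 × 6912 ≈ 21951018 black pixels.

21951018 pixels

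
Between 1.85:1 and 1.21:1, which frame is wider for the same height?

1.85:1

1.85 and 1.21; 1.85 > 1.21.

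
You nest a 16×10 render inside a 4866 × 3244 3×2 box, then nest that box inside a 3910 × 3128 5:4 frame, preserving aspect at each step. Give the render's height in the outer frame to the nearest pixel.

2444 px

Inside the 4866×3244 canvas the render is width-limited at 4866.00 × 3041.25.
The 3×2 canvas is width-limited in 3910×3128, giving 3910.00 × 2606.67; scale factor 0.8035.
The render scales with it: height 3041.25 × 0.8035 ≈ 2443.75.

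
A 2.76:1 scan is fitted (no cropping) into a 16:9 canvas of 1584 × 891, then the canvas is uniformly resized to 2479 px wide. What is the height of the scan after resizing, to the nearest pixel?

898 px

At 1584×891 the scan is width-limited, so height = 1584 / 2.760 ≈ 573.91 px.
Scaling 1584 → 2479 is ×1.5650, so the height becomes 573.91 × 1.5650 ≈ 898.19 px.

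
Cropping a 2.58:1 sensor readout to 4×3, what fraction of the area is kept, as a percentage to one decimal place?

51.7%

The height stays; only width is cut (since 4×3 is narrower than 2.58:1).
Fraction kept = (1.333)/(2.580) ≈ 51.68%.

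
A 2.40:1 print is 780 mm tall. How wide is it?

1872 mm

At 2.40:1, 780 × 2.400 ≈ 1872.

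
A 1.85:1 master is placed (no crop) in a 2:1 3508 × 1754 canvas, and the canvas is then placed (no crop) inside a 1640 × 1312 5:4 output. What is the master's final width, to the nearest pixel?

Inside the 3508×1754 canvas the master is height-limited at 3244.90 × 1754.00.
The 2:1 canvas is width-limited in 1640×1312, giving 1640.00 × 820.00; scale factor 0.4675.
Applying the same ×0.4675: 3244.90 → 1517.00.

1517 px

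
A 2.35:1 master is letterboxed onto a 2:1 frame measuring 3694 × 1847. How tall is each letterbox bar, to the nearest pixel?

138 px

2.35:1 is wider than 2:1, so it spans the full width.
Content height = 3694 / 2.350 ≈ 1571.91 px.
Black = 1847 − 1571.91 = 275.09 px, or 137.54 per bar.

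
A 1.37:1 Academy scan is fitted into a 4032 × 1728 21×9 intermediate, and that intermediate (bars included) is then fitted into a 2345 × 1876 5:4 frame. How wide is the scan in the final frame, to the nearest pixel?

Inside the 4032×1728 canvas the scan is height-limited at 2367.36 × 1728.00.
The 21×9 canvas is width-limited in 2345×1876, giving 2345.00 × 1005.00; scale factor 0.5816.
So the scan's width is 2367.36 × 0.5816 ≈ 1376.85.

1377 px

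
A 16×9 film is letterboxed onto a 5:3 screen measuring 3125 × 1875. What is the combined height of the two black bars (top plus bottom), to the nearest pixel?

16×9 (1.778) > 5:3 (1.667), so the film fills the width.
Content height = 3125 × 9/16 ≈ 1757.81 px.
Black = 1875 − 1757.81 = 117.19 px.

117 px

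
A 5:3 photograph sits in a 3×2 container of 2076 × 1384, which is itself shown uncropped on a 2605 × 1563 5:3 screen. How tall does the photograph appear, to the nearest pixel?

5:3 in 2076×1384: fills the width, so the photograph is 2076.00 × 1245.60.
Second fit — the 3×2 canvas into 2605×1563 spans the height: 2344.50 × 1563.00 (×1.1293 from 2076×1384).
So the photograph's height is 1245.60 × 1.1293 ≈ 1406.70.

1407 px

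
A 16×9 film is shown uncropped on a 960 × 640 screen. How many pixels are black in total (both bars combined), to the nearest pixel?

Since 1.778 > 1.500, the film is width-limited.
That makes the image 540.0000 px tall (960 × 9/16).
Black = 640 − 540.0000 = 100.0000 px.
That's 100.0000 × 960 ≈ 96000 black pixels.

96000 pixels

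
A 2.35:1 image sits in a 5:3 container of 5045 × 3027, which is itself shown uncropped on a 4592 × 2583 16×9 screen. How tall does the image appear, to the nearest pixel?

2.35:1 in 5045×3027: fills the width, so the image is 5045.00 × 2146.81.
Second fit — the 5:3 canvas into 4592×2583 spans the height: 4305.00 × 2583.00 (×0.8533 from 5045×3027).
So the image's height is 2146.81 × 0.8533 ≈ 1831.91.

1832 px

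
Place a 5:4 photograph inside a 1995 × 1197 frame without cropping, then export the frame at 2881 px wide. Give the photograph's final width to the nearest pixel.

2161 px

Fitted into 1995×1197, the photograph spans the height; its width is 1197 × 5/4 ≈ 1496.25 px.
Scaling 1995 → 2881 is ×1.4441, so the width becomes 1496.25 × 1.4441 ≈ 2160.75 px.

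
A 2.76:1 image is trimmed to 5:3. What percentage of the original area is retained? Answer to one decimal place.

60.4%

Going from 2.76:1 to 5:3 means cutting width while keeping height.
Fraction kept = (1.667)/(2.760) ≈ 60.39%.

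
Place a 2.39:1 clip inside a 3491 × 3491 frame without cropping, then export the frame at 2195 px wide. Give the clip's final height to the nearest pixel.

At 3491×3491 the clip is width-limited, so height = 3491 / 2.390 ≈ 1460.67 px.
Scaling 3491 → 2195 is ×0.6288, so the height becomes 1460.67 × 0.6288 ≈ 918.41 px.

918 px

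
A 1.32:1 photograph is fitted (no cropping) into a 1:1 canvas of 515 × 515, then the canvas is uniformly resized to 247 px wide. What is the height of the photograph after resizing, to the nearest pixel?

At 515×515 the photograph is width-limited, so height = 515 / 1.320 ≈ 390.15 px.
The frame scales by 247/515 = 0.4796; 390.15 × 0.4796 ≈ 187.12 px.

187 px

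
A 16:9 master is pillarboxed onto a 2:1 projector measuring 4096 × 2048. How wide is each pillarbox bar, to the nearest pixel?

228 px

16:9 is narrower than 2:1, so it spans the full height.
That makes the image 3640.89 px wide (2048 × 16/9).
4096 − 3640.89 = 455.11 px of bars (227.56 each).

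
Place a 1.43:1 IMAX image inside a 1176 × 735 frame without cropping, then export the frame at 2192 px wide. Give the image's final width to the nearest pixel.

At 1176×735 the image is height-limited, so width = 735 × 1.430 ≈ 1051.05 px.
Scaling 1176 → 2192 is ×1.8639, so the width becomes 1051.05 × 1.8639 ≈ 1959.10 px.

1959 px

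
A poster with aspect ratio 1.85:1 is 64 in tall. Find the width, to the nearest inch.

118 in

64 × 1.850 = 118.40.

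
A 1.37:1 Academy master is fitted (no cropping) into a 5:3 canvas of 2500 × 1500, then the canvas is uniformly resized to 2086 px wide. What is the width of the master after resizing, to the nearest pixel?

At 2500×1500 the master is height-limited, so width = 1500 × 1.370 ≈ 2055.00 px.
Resizing to 2086 px wide multiplies everything by 0.8344: 2055.00 → 1714.69 px.

1715 px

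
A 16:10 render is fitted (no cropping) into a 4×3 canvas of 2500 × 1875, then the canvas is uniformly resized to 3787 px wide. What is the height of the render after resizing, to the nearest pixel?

2367 px

At 2500×1875 the render is width-limited, so height = 2500 × 10/16 ≈ 1562.50 px.
Scaling 2500 → 3787 is ×1.5148, so the height becomes 1562.50 × 1.5148 ≈ 2366.88 px.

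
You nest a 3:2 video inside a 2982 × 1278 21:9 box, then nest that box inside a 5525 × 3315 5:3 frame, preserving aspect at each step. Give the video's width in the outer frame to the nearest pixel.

Inside the 2982×1278 canvas the video is height-limited at 1917.00 × 1278.00.
21:9 in 5525×3315: fills the width, so the intermediate becomes 5525.00 × 2367.86 — a scale of ×1.8528.
Applying the same ×1.8528: 1917.00 → 3551.79.

3552 px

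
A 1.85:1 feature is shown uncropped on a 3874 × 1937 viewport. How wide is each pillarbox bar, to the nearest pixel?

145 px

1.85:1 is narrower than Univisium 2:1, so it spans the full height.
The feature is 1937 × 1.850 ≈ 3583.45 px wide.
Black = 3874 − 3583.45 = 290.55 px, or 145.28 per bar.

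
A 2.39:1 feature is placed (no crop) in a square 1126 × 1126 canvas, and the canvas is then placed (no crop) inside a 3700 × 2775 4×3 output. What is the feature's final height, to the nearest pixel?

Inside the 1126×1126 canvas the feature is width-limited at 1126.00 × 471.13.
Second fit — the square canvas into 3700×2775 spans the height: 2775.00 × 2775.00 (×2.4645 from 1126×1126).
So the feature's height is 471.13 × 2.4645 ≈ 1161.09.

1161 px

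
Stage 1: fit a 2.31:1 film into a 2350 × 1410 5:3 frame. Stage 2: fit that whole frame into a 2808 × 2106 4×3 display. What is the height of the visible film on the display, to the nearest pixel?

1216 px

2.31:1 in 2350×1410: fills the width, so the film is 2350.00 × 1017.32.
The 5:3 canvas is width-limited in 2808×2106, giving 2808.00 × 1684.80; scale factor 1.1949.
So the film's height is 1017.32 × 1.1949 ≈ 1215.58.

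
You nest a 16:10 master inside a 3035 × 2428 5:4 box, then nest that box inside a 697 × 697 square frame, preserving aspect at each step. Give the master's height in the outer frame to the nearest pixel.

436 px

16:10 in 3035×2428: fills the width, so the master is 3035.00 × 1896.88.
The 5:4 canvas is width-limited in 697×697, giving 697.00 × 557.60; scale factor 0.2297.
So the master's height is 1896.88 × 0.2297 ≈ 435.62.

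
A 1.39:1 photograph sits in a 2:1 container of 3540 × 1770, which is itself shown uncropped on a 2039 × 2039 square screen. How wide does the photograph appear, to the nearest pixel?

1.39:1 in 3540×1770: fills the height, so the photograph is 2460.30 × 1770.00.
2:1 in 2039×2039: fills the width, so the intermediate becomes 2039.00 × 1019.50 — a scale of ×0.5760.
Applying the same ×0.5760: 2460.30 → 1417.11.

1417 px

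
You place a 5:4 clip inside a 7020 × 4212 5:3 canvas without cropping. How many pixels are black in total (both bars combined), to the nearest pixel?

Since 1.250 < 1.667, the clip is height-limited.
That makes the image 5265.0000 px wide (4212 × 5/4).
Black = 7020 − 5265.0000 = 1755.0000 px.
Bar area = 1755.0000 × 4212 ≈ 7392060 px.

7392060 pixels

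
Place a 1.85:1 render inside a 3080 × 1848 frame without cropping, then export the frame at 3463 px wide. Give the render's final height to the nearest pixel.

At 3080×1848 the render is width-limited, so height = 3080 / 1.850 ≈ 1664.86 px.
Resizing to 3463 px wide multiplies everything by 1.1244: 1664.86 → 1871.89 px.

1872 px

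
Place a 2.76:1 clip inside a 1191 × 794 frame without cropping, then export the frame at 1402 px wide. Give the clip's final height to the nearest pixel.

508 px

At 1191×794 the clip is width-limited, so height = 1191 / 2.760 ≈ 431.52 px.
The frame scales by 1402/1191 = 1.1772; 431.52 × 1.1772 ≈ 507.97 px.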